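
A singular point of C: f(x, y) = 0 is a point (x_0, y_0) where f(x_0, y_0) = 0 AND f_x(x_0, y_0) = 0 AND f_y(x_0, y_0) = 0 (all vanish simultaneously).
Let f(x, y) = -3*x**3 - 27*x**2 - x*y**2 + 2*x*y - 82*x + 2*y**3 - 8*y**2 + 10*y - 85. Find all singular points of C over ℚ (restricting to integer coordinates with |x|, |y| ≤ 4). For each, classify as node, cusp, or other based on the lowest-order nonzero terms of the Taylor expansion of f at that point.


Singular points: {(-3, 1)}; classification: cusp.

Compute partial derivatives:
  f_x = -9*x**2 - 54*x - y**2 + 2*y - 82.
  f_y = -2*x*y + 2*x + 6*y**2 - 16*y + 10.
Scan x_0 ∈ {−4, ..., 4}. For each x_0, f_y(x_0, y) is a polynomial in y; find its integer roots y ∈ {−4, ..., 4}, then test f_x and f at those candidates.
  x = -4: f_y(-4, y) = 6*y**2 - 8*y + 2; vanishes at y ∈ {1}. (-4, 1): f_x = -9 ≠ 0.
  x = -3: f_y(-3, y) = 6*y**2 - 10*y + 4; vanishes at y ∈ {1}. (-3, 1): f_x = 0, f = 0 — SINGULAR.
  x = -2: f_y(-2, y) = 6*y**2 - 12*y + 6; vanishes at y ∈ {1}. (-2, 1): f_x = -9 ≠ 0.
  x = -1: f_y(-1, y) = 6*y**2 - 14*y + 8; vanishes at y ∈ {1}. (-1, 1): f_x = -36 ≠ 0.
  x = 0: f_y(0, y) = 6*y**2 - 16*y + 10; vanishes at y ∈ {1}. (0, 1): f_x = -81 ≠ 0.
  x = 1: f_y(1, y) = 6*y**2 - 18*y + 12; vanishes at y ∈ {1, 2}. (1, 1): f_x = -144 ≠ 0; (1, 2): f_x = -145 ≠ 0.
  x = 2: f_y(2, y) = 6*y**2 - 20*y + 14; vanishes at y ∈ {1}. (2, 1): f_x = -225 ≠ 0.
  x = 3: f_y(3, y) = 6*y**2 - 22*y + 16; vanishes at y ∈ {1}. (3, 1): f_x = -324 ≠ 0.
  x = 4: f_y(4, y) = 6*y**2 - 24*y + 18; vanishes at y ∈ {1, 3}. (4, 1): f_x = -441 ≠ 0; (4, 3): f_x = -445 ≠ 0.
Only singular point on the grid: (-3, 1).
Classify: substitute x = -3 + u, y = 1 + v and expand: f = -3*u**3 - u*v**2 + 2*v**3 + v**2.
No constant or linear terms (consistent with a singular point). Quadratic part: v**2. Cubic part: -3*u**3 - u*v**2 + 2*v**3.
The quadratic part v**2 is a perfect square, so there is a single (double) tangent line v = 0, i.e. y = 1. Restricting the cubic part to that line (v = 0) leaves -3*u**3 ≠ 0, so f is not divisible by v and the branch is v² ≈ 3*u**3 to lowest order — this is a cusp.
Classification: cusp.


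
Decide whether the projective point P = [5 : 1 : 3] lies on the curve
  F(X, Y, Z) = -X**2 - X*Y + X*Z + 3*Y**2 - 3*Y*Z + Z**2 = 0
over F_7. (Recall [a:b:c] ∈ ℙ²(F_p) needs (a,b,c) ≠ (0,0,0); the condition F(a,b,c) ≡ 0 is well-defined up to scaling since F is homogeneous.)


F(5,1,3) ≡ 2 (mod 7); P is NOT on the curve.

Evaluate F(5, 1, 3) term-by-term (mod 7).
  -X**2 ↦ -1·25·1·1 = -25
  -X*Y ↦ -1·5·1·1 = -5
  X*Z ↦ 1·5·1·3 = 15
  3*Y**2 ↦ 3·1·1·1 = 3
  -3*Y*Z ↦ -3·1·1·3 = -9
  Z**2 ↦ 1·1·1·9 = 9
Sum: F(5, 1, 3) = (-25) + (-5) + (15) + (3) + (-9) + (9) = -12.
Reducing mod 7: -12 ≡ 2 (mod 7).
Since F(a, b, c) ≡ 2 ≠ 0 (mod 7), P does NOT lie on the curve.


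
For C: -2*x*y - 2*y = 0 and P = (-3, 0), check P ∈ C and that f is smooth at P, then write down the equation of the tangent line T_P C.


Tangent line at P: 4*y = 0.

Step 1: f(-3, 0) = 0, so P lies on C.
Step 2: partial derivatives
  f_x(x, y) = -2*y, f_y(x, y) = -2*x - 2.
  f_x(P) = 0, f_y(P) = 4 (gradient nonzero, so P is smooth).
Step 3: tangent line at P: 0·(x − -3) + 4·(y − 0) = 0.
Expanding: 4*y = 0.


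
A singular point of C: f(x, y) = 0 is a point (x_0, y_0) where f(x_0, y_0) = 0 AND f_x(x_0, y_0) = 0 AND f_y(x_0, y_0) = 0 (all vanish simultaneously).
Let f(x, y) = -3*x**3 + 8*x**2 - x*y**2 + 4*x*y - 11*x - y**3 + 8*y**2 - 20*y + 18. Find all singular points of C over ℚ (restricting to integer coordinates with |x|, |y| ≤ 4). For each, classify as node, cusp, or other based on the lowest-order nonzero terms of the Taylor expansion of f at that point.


Singular points: {(1, 2)}; classification: node.

Compute partial derivatives:
  f_x = -9*x**2 + 16*x - y**2 + 4*y - 11.
  f_y = -2*x*y + 4*x - 3*y**2 + 16*y - 20.
Scan x_0 ∈ {−4, ..., 4}. For each x_0, f_y(x_0, y) is a polynomial in y; find its integer roots y ∈ {−4, ..., 4}, then test f_x and f at those candidates.
  x = -4: f_y(-4, y) = -3*y**2 + 24*y - 36; vanishes at y ∈ {2}. (-4, 2): f_x = -215 ≠ 0.
  x = -3: f_y(-3, y) = -3*y**2 + 22*y - 32; vanishes at y ∈ {2}. (-3, 2): f_x = -136 ≠ 0.
  x = -2: f_y(-2, y) = -3*y**2 + 20*y - 28; vanishes at y ∈ {2}. (-2, 2): f_x = -75 ≠ 0.
  x = -1: f_y(-1, y) = -3*y**2 + 18*y - 24; vanishes at y ∈ {2, 4}. (-1, 2): f_x = -32 ≠ 0; (-1, 4): f_x = -36 ≠ 0.
  x = 0: f_y(0, y) = -3*y**2 + 16*y - 20; vanishes at y ∈ {2}. (0, 2): f_x = -7 ≠ 0.
  x = 1: f_y(1, y) = -3*y**2 + 14*y - 16; vanishes at y ∈ {2}. (1, 2): f_x = 0, f = 0 — SINGULAR.
  x = 2: f_y(2, y) = -3*y**2 + 12*y - 12; vanishes at y ∈ {2}. (2, 2): f_x = -11 ≠ 0.
  x = 3: f_y(3, y) = -3*y**2 + 10*y - 8; vanishes at y ∈ {2}. (3, 2): f_x = -40 ≠ 0.
  x = 4: f_y(4, y) = -3*y**2 + 8*y - 4; vanishes at y ∈ {2}. (4, 2): f_x = -87 ≠ 0.
Only singular point on the grid: (1, 2).
Classify: substitute x = 1 + u, y = 2 + v and expand: f = -3*u**3 - u**2 - u*v**2 - v**3 + v**2.
No constant or linear terms (consistent with a singular point). Quadratic part: -u**2 + v**2. Cubic part: -3*u**3 - u*v**2 - v**3.
The quadratic part v**2 - u**2 = (v − u)(v + u) splits into two distinct linear factors, so there are two distinct tangent lines y − 2 = ±(x − 1) — this is a node (ordinary double point).
Classification: node.


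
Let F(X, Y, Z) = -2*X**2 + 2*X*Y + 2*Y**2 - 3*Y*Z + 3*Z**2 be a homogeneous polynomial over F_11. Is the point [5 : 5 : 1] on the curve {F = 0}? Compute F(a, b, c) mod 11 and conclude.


F(5,5,1) ≡ 5 (mod 11); P is NOT on the curve.

Evaluate F(5, 5, 1) term-by-term (mod 11).
  -2*X**2 ↦ -2·25·1·1 = -50
  2*X*Y ↦ 2·5·5·1 = 50
  2*Y**2 ↦ 2·1·25·1 = 50
  -3*Y*Z ↦ -3·1·5·1 = -15
  3*Z**2 ↦ 3·1·1·1 = 3
Sum: F(5, 5, 1) = (-50) + (50) + (50) + (-15) + (3) = 38.
Reducing mod 11: 38 ≡ 5 (mod 11).
Since F(a, b, c) ≡ 5 ≠ 0 (mod 11), P does NOT lie on the curve.


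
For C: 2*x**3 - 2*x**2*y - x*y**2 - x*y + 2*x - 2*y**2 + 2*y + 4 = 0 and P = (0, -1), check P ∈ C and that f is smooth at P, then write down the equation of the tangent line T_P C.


Tangent line at P: 2*x + 6*y + 6 = 0.

Step 1: f(0, -1) = 0, so P lies on C.
Step 2: partial derivatives
  f_x(x, y) = 6*x**2 - 4*x*y - y**2 - y + 2, f_y(x, y) = -2*x**2 - 2*x*y - x - 4*y + 2.
  f_x(P) = 2, f_y(P) = 6 (gradient nonzero, so P is smooth).
Step 3: tangent line at P: 2·(x − 0) + 6·(y − -1) = 0.
Expanding: 2*x + 6*y + 6 = 0.


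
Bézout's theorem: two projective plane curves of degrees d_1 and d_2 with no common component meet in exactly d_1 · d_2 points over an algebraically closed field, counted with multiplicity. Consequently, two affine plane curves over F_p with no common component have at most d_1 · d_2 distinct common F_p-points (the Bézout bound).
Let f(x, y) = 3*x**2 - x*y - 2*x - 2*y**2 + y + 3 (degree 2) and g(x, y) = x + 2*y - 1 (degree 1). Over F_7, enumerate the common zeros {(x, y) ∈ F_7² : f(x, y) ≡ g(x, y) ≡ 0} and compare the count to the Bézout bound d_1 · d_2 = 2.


Common zeros: ∅; count = 0; Bézout bound = 2.

deg(f) = 2, deg(g) = 1, so Bézout bound = 2.
Scan x ∈ F_7. For each x, list the y ∈ F_7 with f(x, y) ≡ 0 and those with g(x, y) ≡ 0 (mod 7); the common zeros in that column are the intersection.
  x = 0: f ≡ 0 at y ∈ {5, 6}; g ≡ 0 at y ∈ {4}; common: ∅.
  x = 1: f ≡ 0 at y ∈ {3, 4}; g ≡ 0 at y ∈ {0}; common: ∅.
  x = 2: f ≡ 0 at y ∈ ∅; g ≡ 0 at y ∈ {3}; common: ∅.
  x = 3: f ≡ 0 at y ∈ {3}; g ≡ 0 at y ∈ {6}; common: ∅.
  x = 4: f ≡ 0 at y ∈ ∅; g ≡ 0 at y ∈ {2}; common: ∅.
  x = 5: f ≡ 0 at y ∈ {6}; g ≡ 0 at y ∈ {5}; common: ∅.
  x = 6: f ≡ 0 at y ∈ ∅; g ≡ 0 at y ∈ {1}; common: ∅.
Collecting: common zeros = ∅, so the count is 0.
Comparison with the Bézout bound: 0 ≤ 2 = deg(f)·deg(g), as expected for curves with no common component (the affine F_7-count falls short of the bound because intersections may lie at infinity, over extension fields, or carry multiplicity).


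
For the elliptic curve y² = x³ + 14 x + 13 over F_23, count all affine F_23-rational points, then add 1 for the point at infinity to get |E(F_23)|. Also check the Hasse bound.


Affine points = {(0, 6), (0, 17), (2, 7), (2, 16), (3, 6), (3, 17), (4, 8), (4, 15), (5, 1), (5, 22), (8, 4), (8, 19), (10, 7), (10, 16), (11, 7), (11, 16), (12, 0), (13, 0), (14, 3), (14, 20), (16, 3), (16, 20), (17, 9), (17, 14), (18, 5), (18, 18), (19, 10), (19, 13), (20, 6), (20, 17), (21, 0)}; affine count = 31; |E(F_23)| = 32.

Discriminant check: Δ ∝ 4a³ + 27b² = 4·14³ + 27·13² = 4·2744 + 27·169 ≡ 14 (mod 23). Nonzero ⇒ E is nonsingular.
For each x ∈ F_23, compute rhs = x³ + 14·x + 13 mod 23, then count y ∈ F_23 with y² ≡ rhs.
  x = 0: rhs = 13, matching y values: 6, 17 (2 points).
  x = 1: rhs = 5, matching y values: none (0 points).
  x = 2: rhs = 3, matching y values: 7, 16 (2 points).
  x = 3: rhs = 13, matching y values: 6, 17 (2 points).
  x = 4: rhs = 18, matching y values: 8, 15 (2 points).
  x = 5: rhs = 1, matching y values: 1, 22 (2 points).
  x = 6: rhs = 14, matching y values: none (0 points).
  x = 7: rhs = 17, matching y values: none (0 points).
  x = 8: rhs = 16, matching y values: 4, 19 (2 points).
  x = 9: rhs = 17, matching y values: none (0 points).
  x = 10: rhs = 3, matching y values: 7, 16 (2 points).
  x = 11: rhs = 3, matching y values: 7, 16 (2 points).
  x = 12: rhs = 0, matching y values: 0 (1 points).
  x = 13: rhs = 0, matching y values: 0 (1 points).
  x = 14: rhs = 9, matching y values: 3, 20 (2 points).
  x = 15: rhs = 10, matching y values: none (0 points).
  x = 16: rhs = 9, matching y values: 3, 20 (2 points).
  x = 17: rhs = 12, matching y values: 9, 14 (2 points).
  x = 18: rhs = 2, matching y values: 5, 18 (2 points).
  x = 19: rhs = 8, matching y values: 10, 13 (2 points).
  x = 20: rhs = 13, matching y values: 6, 17 (2 points).
  x = 21: rhs = 0, matching y values: 0 (1 points).
  x = 22: rhs = 21, matching y values: none (0 points).
Total affine count: 31.
Full point count |E(F_23)| = 31 + 1 = 32.
Hasse bound: |32 − (23+1)| = |8| = 8 ≤ 2√23 ≈ 9.5917 ✓.


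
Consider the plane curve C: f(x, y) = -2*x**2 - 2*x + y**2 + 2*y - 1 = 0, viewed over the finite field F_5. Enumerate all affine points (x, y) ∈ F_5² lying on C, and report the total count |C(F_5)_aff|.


Affine F_5-points: {(1, 0), (1, 3), (2, 1), (2, 2), (3, 0), (3, 3)}; count = 6.

For each of the 25 pairs (x, y) ∈ F_5², evaluate f(x, y) mod 5. Record the zeros.
  x = 0: [0↦4, 1↦2, 2↦2, 3↦4, 4↦3]  zeros at y ∈ ∅
  x = 1: [0↦0, 1↦3, 2↦3, 3↦0, 4↦4]  zeros at y ∈ {0, 3}
  x = 2: [0↦2, 1↦0, 2↦0, 3↦2, 4↦1]  zeros at y ∈ {1, 2}
  x = 3: [0↦0, 1↦3, 2↦3, 3↦0, 4↦4]  zeros at y ∈ {0, 3}
  x = 4: [0↦4, 1↦2, 2↦2, 3↦4, 4↦3]  zeros at y ∈ ∅
Collecting zeros: affine points = {(1, 0), (1, 3), (2, 1), (2, 2), (3, 0), (3, 3)}.
Total count |C(F_5)_aff| = 6.


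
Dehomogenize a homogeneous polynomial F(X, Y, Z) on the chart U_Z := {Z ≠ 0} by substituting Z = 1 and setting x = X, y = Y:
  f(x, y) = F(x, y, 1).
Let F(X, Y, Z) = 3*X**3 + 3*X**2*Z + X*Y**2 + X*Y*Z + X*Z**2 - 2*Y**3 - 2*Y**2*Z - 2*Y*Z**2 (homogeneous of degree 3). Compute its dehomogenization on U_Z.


f(x, y) = 3*x**3 + 3*x**2 + x*y**2 + x*y + x - 2*y**3 - 2*y**2 - 2*y

On U_Z we set Z = 1. Each monomial c·X^i·Y^j·Z^k in F becomes c·x^i·y^j·1^k = c·x^i·y^j.
Substituting Z = 1: F(X, Y, 1) = 3*x**3 + 3*x**2 + x*y**2 + x*y + x - 2*y**3 - 2*y**2 - 2*y.
Note: deg(f) ≤ deg(F) = 3; strict inequality happens when F is divisible by Z (lost terms).


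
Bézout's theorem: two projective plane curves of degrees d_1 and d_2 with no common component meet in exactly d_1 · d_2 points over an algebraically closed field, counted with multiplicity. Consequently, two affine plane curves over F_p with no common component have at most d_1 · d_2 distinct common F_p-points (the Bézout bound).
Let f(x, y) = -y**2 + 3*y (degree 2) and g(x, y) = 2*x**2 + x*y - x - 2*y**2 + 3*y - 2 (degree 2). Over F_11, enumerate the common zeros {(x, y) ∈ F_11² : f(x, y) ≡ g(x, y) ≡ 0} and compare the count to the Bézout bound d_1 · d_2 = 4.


Common zeros: {(0, 3), (10, 3)}; count = 2; Bézout bound = 4.

deg(f) = 2, deg(g) = 2, so Bézout bound = 4.
Scan x ∈ F_11. For each x, list the y ∈ F_11 with f(x, y) ≡ 0 and those with g(x, y) ≡ 0 (mod 11); the common zeros in that column are the intersection.
  x = 0: f ≡ 0 at y ∈ {0, 3}; g ≡ 0 at y ∈ {3, 4}; common: {3}.
  x = 1: f ≡ 0 at y ∈ {0, 3}; g ≡ 0 at y ∈ ∅; common: ∅.
  x = 2: f ≡ 0 at y ∈ {0, 3}; g ≡ 0 at y ∈ ∅; common: ∅.
  x = 3: f ≡ 0 at y ∈ {0, 3}; g ≡ 0 at y ∈ ∅; common: ∅.
  x = 4: f ≡ 0 at y ∈ {0, 3}; g ≡ 0 at y ∈ {4, 5}; common: ∅.
  x = 5: f ≡ 0 at y ∈ {0, 3}; g ≡ 0 at y ∈ {5, 10}; common: ∅.
  x = 6: f ≡ 0 at y ∈ {0, 3}; g ≡ 0 at y ∈ ∅; common: ∅.
  x = 7: f ≡ 0 at y ∈ {0, 3}; g ≡ 0 at y ∈ {6, 10}; common: ∅.
  x = 8: f ≡ 0 at y ∈ {0, 3}; g ≡ 0 at y ∈ {2, 9}; common: ∅.
  x = 9: f ≡ 0 at y ∈ {0, 3}; g ≡ 0 at y ∈ ∅; common: ∅.
  x = 10: f ≡ 0 at y ∈ {0, 3}; g ≡ 0 at y ∈ {3, 9}; common: {3}.
Collecting: common zeros = {(0, 3), (10, 3)}, so the count is 2.
Comparison with the Bézout bound: 2 ≤ 4 = deg(f)·deg(g), as expected for curves with no common component (the affine F_11-count falls short of the bound because intersections may lie at infinity, over extension fields, or carry multiplicity).


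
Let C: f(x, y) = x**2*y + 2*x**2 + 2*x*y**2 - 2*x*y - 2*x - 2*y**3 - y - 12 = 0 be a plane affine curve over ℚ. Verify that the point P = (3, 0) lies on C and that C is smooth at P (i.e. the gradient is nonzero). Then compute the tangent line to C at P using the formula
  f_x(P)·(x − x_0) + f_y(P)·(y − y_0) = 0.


Tangent line at P: 10*x + 2*y - 30 = 0.

Step 1: f(3, 0) = 0, so P lies on C.
Step 2: partial derivatives
  f_x(x, y) = 2*x*y + 4*x + 2*y**2 - 2*y - 2, f_y(x, y) = x**2 + 4*x*y - 2*x - 6*y**2 - 1.
  f_x(P) = 10, f_y(P) = 2 (gradient nonzero, so P is smooth).
Step 3: tangent line at P: 10·(x − 3) + 2·(y − 0) = 0.
Expanding: 10*x + 2*y - 30 = 0.


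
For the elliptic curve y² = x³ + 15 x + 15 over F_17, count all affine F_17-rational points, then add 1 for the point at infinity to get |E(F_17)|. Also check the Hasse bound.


Affine points = {(0, 7), (0, 10), (2, 6), (2, 11), (3, 6), (3, 11), (6, 7), (6, 10), (7, 2), (7, 15), (8, 1), (8, 16), (10, 3), (10, 14), (11, 7), (11, 10), (12, 6), (12, 11), (16, 4), (16, 13)}; affine count = 20; |E(F_17)| = 21.

Discriminant check: Δ ∝ 4a³ + 27b² = 4·15³ + 27·15² = 4·3375 + 27·225 ≡ 8 (mod 17). Nonzero ⇒ E is nonsingular.
For each x ∈ F_17, compute rhs = x³ + 15·x + 15 mod 17, then count y ∈ F_17 with y² ≡ rhs.
  x = 0: rhs = 15, matching y values: 7, 10 (2 points).
  x = 1: rhs = 14, matching y values: none (0 points).
  x = 2: rhs = 2, matching y values: 6, 11 (2 points).
  x = 3: rhs = 2, matching y values: 6, 11 (2 points).
  x = 4: rhs = 3, matching y values: none (0 points).
  x = 5: rhs = 11, matching y values: none (0 points).
  x = 6: rhs = 15, matching y values: 7, 10 (2 points).
  x = 7: rhs = 4, matching y values: 2, 15 (2 points).
  x = 8: rhs = 1, matching y values: 1, 16 (2 points).
  x = 9: rhs = 12, matching y values: none (0 points).
  x = 10: rhs = 9, matching y values: 3, 14 (2 points).
  x = 11: rhs = 15, matching y values: 7, 10 (2 points).
  x = 12: rhs = 2, matching y values: 6, 11 (2 points).
  x = 13: rhs = 10, matching y values: none (0 points).
  x = 14: rhs = 11, matching y values: none (0 points).
  x = 15: rhs = 11, matching y values: none (0 points).
  x = 16: rhs = 16, matching y values: 4, 13 (2 points).
Total affine count: 20.
Full point count |E(F_17)| = 20 + 1 = 21.
Hasse bound: |21 − (17+1)| = |3| = 3 ≤ 2√17 ≈ 8.2462 ✓.


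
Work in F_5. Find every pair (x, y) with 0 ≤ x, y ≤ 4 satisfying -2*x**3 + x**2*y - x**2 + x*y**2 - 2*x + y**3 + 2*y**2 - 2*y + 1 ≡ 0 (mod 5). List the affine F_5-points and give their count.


Affine F_5-points: {(0, 3), (2, 2), (3, 1), (3, 3), (4, 1), (4, 4)}; count = 6.

For each of the 25 pairs (x, y) ∈ F_5², evaluate f(x, y) mod 5. Record the zeros.
  x = 0: [0↦1, 1↦2, 2↦3, 3↦0, 4↦4]  zeros at y ∈ {3}
  x = 1: [0↦1, 1↦4, 2↦4, 3↦2, 4↦4]  zeros at y ∈ ∅
  x = 2: [0↦2, 1↦4, 2↦0, 3↦1, 4↦3]  zeros at y ∈ {2}
  x = 3: [0↦2, 1↦0, 2↦4, 3↦0, 4↦4]  zeros at y ∈ {1, 3}
  x = 4: [0↦4, 1↦0, 2↦4, 3↦2, 4↦0]  zeros at y ∈ {1, 4}
Collecting zeros: affine points = {(0, 3), (2, 2), (3, 1), (3, 3), (4, 1), (4, 4)}.
Total count |C(F_5)_aff| = 6.


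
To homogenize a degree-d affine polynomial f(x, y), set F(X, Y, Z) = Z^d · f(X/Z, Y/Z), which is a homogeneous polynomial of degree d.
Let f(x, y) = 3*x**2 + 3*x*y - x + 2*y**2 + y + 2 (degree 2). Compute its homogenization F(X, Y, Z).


F(X, Y, Z) = 3*X**2 + 3*X*Y - X*Z + 2*Y**2 + Y*Z + 2*Z**2

deg(f) = 2.
Substitute x = X/Z, y = Y/Z into f, then multiply by Z^2.
  monomial 3·x^2·y^0 ↦ 3·X^2·Y^0·Z^0.
  monomial 3·x^1·y^1 ↦ 3·X^1·Y^1·Z^0.
  monomial -1·x^1·y^0 ↦ -1·X^1·Y^0·Z^1.
  monomial 2·x^0·y^2 ↦ 2·X^0·Y^2·Z^0.
  monomial 1·x^0·y^1 ↦ 1·X^0·Y^1·Z^1.
  monomial 2·x^0·y^0 ↦ 2·X^0·Y^0·Z^2.
Collecting: F(X, Y, Z) = 3*X**2 + 3*X*Y - X*Z + 2*Y**2 + Y*Z + 2*Z**2.


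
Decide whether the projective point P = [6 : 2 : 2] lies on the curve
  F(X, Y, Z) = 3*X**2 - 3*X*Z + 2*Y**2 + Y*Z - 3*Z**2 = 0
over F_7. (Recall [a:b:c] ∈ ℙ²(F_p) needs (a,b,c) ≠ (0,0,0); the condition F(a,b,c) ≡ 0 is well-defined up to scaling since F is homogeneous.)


F(6,2,2) ≡ 2 (mod 7); P is NOT on the curve.

Evaluate F(6, 2, 2) term-by-term (mod 7).
  3*X**2 ↦ 3·36·1·1 = 108
  -3*X*Z ↦ -3·6·1·2 = -36
  2*Y**2 ↦ 2·1·4·1 = 8
  Y*Z ↦ 1·1·2·2 = 4
  -3*Z**2 ↦ -3·1·1·4 = -12
Sum: F(6, 2, 2) = (108) + (-36) + (8) + (4) + (-12) = 72.
Reducing mod 7: 72 ≡ 2 (mod 7).
Since F(a, b, c) ≡ 2 ≠ 0 (mod 7), P does NOT lie on the curve.


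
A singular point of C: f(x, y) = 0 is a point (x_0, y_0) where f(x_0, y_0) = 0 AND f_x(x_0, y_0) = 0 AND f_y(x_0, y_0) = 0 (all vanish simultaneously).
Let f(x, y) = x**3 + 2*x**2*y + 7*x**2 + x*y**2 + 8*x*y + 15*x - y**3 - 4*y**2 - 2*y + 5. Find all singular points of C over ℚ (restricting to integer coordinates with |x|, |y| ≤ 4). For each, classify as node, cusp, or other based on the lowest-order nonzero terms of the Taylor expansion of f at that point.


Singular points: {(-1, -2)}; classification: cusp.

Compute partial derivatives:
  f_x = 3*x**2 + 4*x*y + 14*x + y**2 + 8*y + 15.
  f_y = 2*x**2 + 2*x*y + 8*x - 3*y**2 - 8*y - 2.
Scan x_0 ∈ {−4, ..., 4}. For each x_0, f_y(x_0, y) is a polynomial in y; find its integer roots y ∈ {−4, ..., 4}, then test f_x and f at those candidates.
  x = -4: f_y(-4, y) = -3*y**2 - 16*y - 2; no integer root y with |y| ≤ 4.
  x = -3: f_y(-3, y) = -3*y**2 - 14*y - 8; vanishes at y ∈ {-4}. (-3, -4): f_x = 32 ≠ 0.
  x = -2: f_y(-2, y) = -3*y**2 - 12*y - 10; no integer root y with |y| ≤ 4.
  x = -1: f_y(-1, y) = -3*y**2 - 10*y - 8; vanishes at y ∈ {-2}. (-1, -2): f_x = 0, f = 0 — SINGULAR.
  x = 0: f_y(0, y) = -3*y**2 - 8*y - 2; no integer root y with |y| ≤ 4.
  x = 1: f_y(1, y) = -3*y**2 - 6*y + 8; no integer root y with |y| ≤ 4.
  x = 2: f_y(2, y) = -3*y**2 - 4*y + 22; no integer root y with |y| ≤ 4.
  x = 3: f_y(3, y) = -3*y**2 - 2*y + 40; vanishes at y ∈ {-4}. (3, -4): f_x = 20 ≠ 0.
  x = 4: f_y(4, y) = 62 - 3*y**2; no integer root y with |y| ≤ 4.
Only singular point on the grid: (-1, -2).
Classify: substitute x = -1 + u, y = -2 + v and expand: f = u**3 + 2*u**2*v + u*v**2 - v**3 + v**2.
No constant or linear terms (consistent with a singular point). Quadratic part: v**2. Cubic part: u**3 + 2*u**2*v + u*v**2 - v**3.
The quadratic part v**2 is a perfect square, so there is a single (double) tangent line v = 0, i.e. y = -2. Restricting the cubic part to that line (v = 0) leaves u**3 ≠ 0, so f is not divisible by v and the branch is v² ≈ -u**3 to lowest order — this is a cusp.
Classification: cusp.


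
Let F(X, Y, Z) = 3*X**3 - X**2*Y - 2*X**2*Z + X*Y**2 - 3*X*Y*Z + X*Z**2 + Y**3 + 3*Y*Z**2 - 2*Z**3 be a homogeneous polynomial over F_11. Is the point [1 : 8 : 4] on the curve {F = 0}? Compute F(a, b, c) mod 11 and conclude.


F(1,8,4) ≡ 2 (mod 11); P is NOT on the curve.

Evaluate F(1, 8, 4) term-by-term (mod 11).
  3*X**3 ↦ 3·1·1·1 = 3
  -X**2*Y ↦ -1·1·8·1 = -8
  -2*X**2*Z ↦ -2·1·1·4 = -8
  X*Y**2 ↦ 1·1·64·1 = 64
  -3*X*Y*Z ↦ -3·1·8·4 = -96
  X*Z**2 ↦ 1·1·1·16 = 16
  Y**3 ↦ 1·1·512·1 = 512
  3*Y*Z**2 ↦ 3·1·8·16 = 384
  -2*Z**3 ↦ -2·1·1·64 = -128
Sum: F(1, 8, 4) = (3) + (-8) + (-8) + (64) + (-96) + (16) + (512) + (384) + (-128) = 739.
Reducing mod 11: 739 ≡ 2 (mod 11).
Since F(a, b, c) ≡ 2 ≠ 0 (mod 11), P does NOT lie on the curve.


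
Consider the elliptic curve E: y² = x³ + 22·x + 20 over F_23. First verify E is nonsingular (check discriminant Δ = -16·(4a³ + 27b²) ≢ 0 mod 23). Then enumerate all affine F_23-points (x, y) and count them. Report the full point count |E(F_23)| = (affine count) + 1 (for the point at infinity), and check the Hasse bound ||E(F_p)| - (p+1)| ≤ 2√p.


Affine points = {(2, 7), (2, 16), (5, 5), (5, 18), (6, 0), (8, 8), (8, 15), (9, 2), (9, 21), (11, 11), (11, 12), (14, 6), (14, 17), (16, 11), (16, 12), (19, 11), (19, 12)}; affine count = 17; |E(F_23)| = 18.

Discriminant check: Δ ∝ 4a³ + 27b² = 4·22³ + 27·20² = 4·10648 + 27·400 ≡ 9 (mod 23). Nonzero ⇒ E is nonsingular.
For each x ∈ F_23, compute rhs = x³ + 22·x + 20 mod 23, then count y ∈ F_23 with y² ≡ rhs.
  x = 0: rhs = 20, matching y values: none (0 points).
  x = 1: rhs = 20, matching y values: none (0 points).
  x = 2: rhs = 3, matching y values: 7, 16 (2 points).
  x = 3: rhs = 21, matching y values: none (0 points).
  x = 4: rhs = 11, matching y values: none (0 points).
  x = 5: rhs = 2, matching y values: 5, 18 (2 points).
  x = 6: rhs = 0, matching y values: 0 (1 points).
  x = 7: rhs = 11, matching y values: none (0 points).
  x = 8: rhs = 18, matching y values: 8, 15 (2 points).
  x = 9: rhs = 4, matching y values: 2, 21 (2 points).
  x = 10: rhs = 21, matching y values: none (0 points).
  x = 11: rhs = 6, matching y values: 11, 12 (2 points).
  x = 12: rhs = 11, matching y values: none (0 points).
  x = 13: rhs = 19, matching y values: none (0 points).
  x = 14: rhs = 13, matching y values: 6, 17 (2 points).
  x = 15: rhs = 22, matching y values: none (0 points).
  x = 16: rhs = 6, matching y values: 11, 12 (2 points).
  x = 17: rhs = 17, matching y values: none (0 points).
  x = 18: rhs = 15, matching y values: none (0 points).
  x = 19: rhs = 6, matching y values: 11, 12 (2 points).
  x = 20: rhs = 19, matching y values: none (0 points).
  x = 21: rhs = 14, matching y values: none (0 points).
  x = 22: rhs = 20, matching y values: none (0 points).
Total affine count: 17.
Full point count |E(F_23)| = 17 + 1 = 18.
Hasse bound: |18 − (23+1)| = |-6| = 6 ≤ 2√23 ≈ 9.5917 ✓.


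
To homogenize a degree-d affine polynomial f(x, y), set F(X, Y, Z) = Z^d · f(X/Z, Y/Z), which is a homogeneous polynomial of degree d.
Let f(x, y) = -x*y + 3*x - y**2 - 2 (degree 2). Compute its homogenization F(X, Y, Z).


F(X, Y, Z) = -X*Y + 3*X*Z - Y**2 - 2*Z**2

deg(f) = 2.
Substitute x = X/Z, y = Y/Z into f, then multiply by Z^2.
  monomial -1·x^1·y^1 ↦ -1·X^1·Y^1·Z^0.
  monomial 3·x^1·y^0 ↦ 3·X^1·Y^0·Z^1.
  monomial -1·x^0·y^2 ↦ -1·X^0·Y^2·Z^0.
  monomial -2·x^0·y^0 ↦ -2·X^0·Y^0·Z^2.
Collecting: F(X, Y, Z) = -X*Y + 3*X*Z - Y**2 - 2*Z**2.


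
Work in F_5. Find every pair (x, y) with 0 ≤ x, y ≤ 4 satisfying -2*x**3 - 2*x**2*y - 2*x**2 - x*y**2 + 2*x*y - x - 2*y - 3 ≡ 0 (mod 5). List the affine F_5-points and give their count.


Affine F_5-points: {(0, 1), (2, 3), (2, 4), (3, 1), (4, 2), (4, 4)}; count = 6.

For each of the 25 pairs (x, y) ∈ F_5², evaluate f(x, y) mod 5. Record the zeros.
  x = 0: [0↦2, 1↦0, 2↦3, 3↦1, 4↦4]  zeros at y ∈ {1}
  x = 1: [0↦2, 1↦4, 2↦4, 3↦2, 4↦3]  zeros at y ∈ ∅
  x = 2: [0↦1, 1↦3, 2↦1, 3↦0, 4↦0]  zeros at y ∈ {3, 4}
  x = 3: [0↦2, 1↦0, 2↦2, 3↦3, 4↦3]  zeros at y ∈ {1}
  x = 4: [0↦3, 1↦3, 2↦0, 3↦4, 4↦0]  zeros at y ∈ {2, 4}
Collecting zeros: affine points = {(0, 1), (2, 3), (2, 4), (3, 1), (4, 2), (4, 4)}.
Total count |C(F_5)_aff| = 6.


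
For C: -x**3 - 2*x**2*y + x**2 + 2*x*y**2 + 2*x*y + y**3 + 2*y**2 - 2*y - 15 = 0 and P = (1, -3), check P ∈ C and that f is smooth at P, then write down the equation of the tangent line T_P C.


Tangent line at P: 23*x + y - 20 = 0.

Step 1: f(1, -3) = 0, so P lies on C.
Step 2: partial derivatives
  f_x(x, y) = -3*x**2 - 4*x*y + 2*x + 2*y**2 + 2*y, f_y(x, y) = -2*x**2 + 4*x*y + 2*x + 3*y**2 + 4*y - 2.
  f_x(P) = 23, f_y(P) = 1 (gradient nonzero, so P is smooth).
Step 3: tangent line at P: 23·(x − 1) + 1·(y − -3) = 0.
Expanding: 23*x + y - 20 = 0.


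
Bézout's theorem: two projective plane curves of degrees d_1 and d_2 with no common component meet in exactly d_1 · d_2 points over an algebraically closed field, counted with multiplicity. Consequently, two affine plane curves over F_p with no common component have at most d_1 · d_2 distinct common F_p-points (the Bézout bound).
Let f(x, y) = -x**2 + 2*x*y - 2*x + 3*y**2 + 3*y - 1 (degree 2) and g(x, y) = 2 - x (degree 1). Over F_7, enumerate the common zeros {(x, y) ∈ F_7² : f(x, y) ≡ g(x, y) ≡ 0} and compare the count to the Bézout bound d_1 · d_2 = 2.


Common zeros: ∅; count = 0; Bézout bound = 2.

deg(f) = 2, deg(g) = 1, so Bézout bound = 2.
Scan x ∈ F_7. For each x, list the y ∈ F_7 with f(x, y) ≡ 0 and those with g(x, y) ≡ 0 (mod 7); the common zeros in that column are the intersection.
  x = 0: f ≡ 0 at y ∈ {3}; g ≡ 0 at y ∈ ∅; common: ∅.
  x = 1: f ≡ 0 at y ∈ ∅; g ≡ 0 at y ∈ ∅; common: ∅.
  x = 2: f ≡ 0 at y ∈ ∅; g ≡ 0 at y ∈ {0, 1, 2, 3, 4, 5, 6}; common: ∅.
  x = 3: f ≡ 0 at y ∈ {2}; g ≡ 0 at y ∈ ∅; common: ∅.
  x = 4: f ≡ 0 at y ∈ {3, 5}; g ≡ 0 at y ∈ ∅; common: ∅.
  x = 5: f ≡ 0 at y ∈ ∅; g ≡ 0 at y ∈ ∅; common: ∅.
  x = 6: f ≡ 0 at y ∈ {0, 2}; g ≡ 0 at y ∈ ∅; common: ∅.
Collecting: common zeros = ∅, so the count is 0.
Comparison with the Bézout bound: 0 ≤ 2 = deg(f)·deg(g), as expected for curves with no common component (the affine F_7-count falls short of the bound because intersections may lie at infinity, over extension fields, or carry multiplicity).


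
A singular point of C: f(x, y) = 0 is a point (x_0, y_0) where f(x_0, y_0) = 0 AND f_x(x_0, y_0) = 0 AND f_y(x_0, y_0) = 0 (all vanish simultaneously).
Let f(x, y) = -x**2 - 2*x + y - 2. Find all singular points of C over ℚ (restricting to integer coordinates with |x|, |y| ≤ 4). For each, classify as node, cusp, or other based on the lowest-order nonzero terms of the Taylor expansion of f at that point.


No singular points in the scanned grid; C is smooth there.

Compute partial derivatives:
  f_x = -2*x - 2.
  f_y = 1.
f_y = 1 is a nonzero constant, so f_y never vanishes: no point (x, y) can satisfy f = f_x = f_y = 0. In particular no (x, y) ∈ {−4, ..., 4}² is singular; the curve is smooth.


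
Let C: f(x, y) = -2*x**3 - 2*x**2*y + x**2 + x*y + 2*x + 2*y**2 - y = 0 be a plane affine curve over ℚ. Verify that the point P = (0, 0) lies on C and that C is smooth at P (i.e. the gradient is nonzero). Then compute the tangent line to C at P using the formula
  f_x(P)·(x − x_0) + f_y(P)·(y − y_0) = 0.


Tangent line at P: 2*x - y = 0.

Step 1: f(0, 0) = 0, so P lies on C.
Step 2: partial derivatives
  f_x(x, y) = -6*x**2 - 4*x*y + 2*x + y + 2, f_y(x, y) = -2*x**2 + x + 4*y - 1.
  f_x(P) = 2, f_y(P) = -1 (gradient nonzero, so P is smooth).
Step 3: tangent line at P: 2·(x − 0) + -1·(y − 0) = 0.
Expanding: 2*x - y = 0.


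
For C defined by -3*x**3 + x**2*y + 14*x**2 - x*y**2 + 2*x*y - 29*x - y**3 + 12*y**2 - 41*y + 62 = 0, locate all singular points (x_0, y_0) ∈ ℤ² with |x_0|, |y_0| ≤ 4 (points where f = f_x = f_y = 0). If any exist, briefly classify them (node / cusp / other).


Singular points: {(2, 3)}; classification: node.

Compute partial derivatives:
  f_x = -9*x**2 + 2*x*y + 28*x - y**2 + 2*y - 29.
  f_y = x**2 - 2*x*y + 2*x - 3*y**2 + 24*y - 41.
Scan x_0 ∈ {−4, ..., 4}. For each x_0, f_y(x_0, y) is a polynomial in y; find its integer roots y ∈ {−4, ..., 4}, then test f_x and f at those candidates.
  x = -4: f_y(-4, y) = -3*y**2 + 32*y - 33; no integer root y with |y| ≤ 4.
  x = -3: f_y(-3, y) = -3*y**2 + 30*y - 38; no integer root y with |y| ≤ 4.
  x = -2: f_y(-2, y) = -3*y**2 + 28*y - 41; no integer root y with |y| ≤ 4.
  x = -1: f_y(-1, y) = -3*y**2 + 26*y - 42; no integer root y with |y| ≤ 4.
  x = 0: f_y(0, y) = -3*y**2 + 24*y - 41; no integer root y with |y| ≤ 4.
  x = 1: f_y(1, y) = -3*y**2 + 22*y - 38; no integer root y with |y| ≤ 4.
  x = 2: f_y(2, y) = -3*y**2 + 20*y - 33; vanishes at y ∈ {3}. (2, 3): f_x = 0, f = 0 — SINGULAR.
  x = 3: f_y(3, y) = -3*y**2 + 18*y - 26; no integer root y with |y| ≤ 4.
  x = 4: f_y(4, y) = -3*y**2 + 16*y - 17; no integer root y with |y| ≤ 4.
Only singular point on the grid: (2, 3).
Classify: substitute x = 2 + u, y = 3 + v and expand: f = -3*u**3 + u**2*v - u**2 - u*v**2 - v**3 + v**2.
No constant or linear terms (consistent with a singular point). Quadratic part: -u**2 + v**2. Cubic part: -3*u**3 + u**2*v - u*v**2 - v**3.
The quadratic part v**2 - u**2 = (v − u)(v + u) splits into two distinct linear factors, so there are two distinct tangent lines y − 3 = ±(x − 2) — this is a node (ordinary double point).
Classification: node.


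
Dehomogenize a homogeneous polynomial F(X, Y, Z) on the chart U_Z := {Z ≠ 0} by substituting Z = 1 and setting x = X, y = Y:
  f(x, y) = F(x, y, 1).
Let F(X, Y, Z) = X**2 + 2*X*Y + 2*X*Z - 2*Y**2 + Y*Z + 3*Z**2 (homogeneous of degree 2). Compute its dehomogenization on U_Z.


f(x, y) = x**2 + 2*x*y + 2*x - 2*y**2 + y + 3

On U_Z we set Z = 1. Each monomial c·X^i·Y^j·Z^k in F becomes c·x^i·y^j·1^k = c·x^i·y^j.
Substituting Z = 1: F(X, Y, 1) = x**2 + 2*x*y + 2*x - 2*y**2 + y + 3.
Note: deg(f) ≤ deg(F) = 2; strict inequality happens when F is divisible by Z (lost terms).


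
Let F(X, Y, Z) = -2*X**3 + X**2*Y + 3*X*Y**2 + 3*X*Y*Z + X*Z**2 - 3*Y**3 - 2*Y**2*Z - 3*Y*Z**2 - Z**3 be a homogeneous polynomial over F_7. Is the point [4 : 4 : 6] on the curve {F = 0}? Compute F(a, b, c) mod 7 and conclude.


F(4,4,6) ≡ 4 (mod 7); P is NOT on the curve.

Evaluate F(4, 4, 6) term-by-term (mod 7).
  -2*X**3 ↦ -2·64·1·1 = -128
  X**2*Y ↦ 1·16·4·1 = 64
  3*X*Y**2 ↦ 3·4·16·1 = 192
  3*X*Y*Z ↦ 3·4·4·6 = 288
  X*Z**2 ↦ 1·4·1·36 = 144
  -3*Y**3 ↦ -3·1·64·1 = -192
  -2*Y**2*Z ↦ -2·1·16·6 = -192
  -3*Y*Z**2 ↦ -3·1·4·36 = -432
  -Z**3 ↦ -1·1·1·216 = -216
Sum: F(4, 4, 6) = (-128) + (64) + (192) + (288) + (144) + (-192) + (-192) + (-432) + (-216) = -472.
Reducing mod 7: -472 ≡ 4 (mod 7).
Since F(a, b, c) ≡ 4 ≠ 0 (mod 7), P does NOT lie on the curve.


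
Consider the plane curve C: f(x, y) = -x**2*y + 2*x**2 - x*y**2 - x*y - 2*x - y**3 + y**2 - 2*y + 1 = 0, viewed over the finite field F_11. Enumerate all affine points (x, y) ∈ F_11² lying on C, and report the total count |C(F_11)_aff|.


Affine F_11-points: {(0, 4), (2, 3), (6, 1), (6, 2), (6, 3), (9, 1)}; count = 6.

For each of the 121 pairs (x, y) ∈ F_11², evaluate f(x, y) mod 11. Record the zeros.
  x = 0: [0↦1, 1↦10, 2↦4, 3↦10, 4↦0, 5↦1, 6↦7, 7↦1, 8↦10, 9↦6, 10↦5]  zeros at y ∈ {4}
  x = 1: [0↦1, 1↦7, 2↦7, 3↦6, 4↦9, 5↦10, 6↦3, 7↦4, 8↦7, 9↦6, 10↦6]  zeros at y ∈ ∅
  x = 2: [0↦5, 1↦6, 2↦10, 3↦0, 4↦3, 5↦2, 6↦2, 7↦8, 8↦3, 9↦3, 10↦2]  zeros at y ∈ {3}
  x = 3: [0↦2, 1↦7, 2↦2, 3↦3, 4↦4, 5↦10, 6↦4, 7↦2, 8↦9, 9↦8, 10↦4]  zeros at y ∈ ∅
  x = 4: [0↦3, 1↦10, 2↦5, 3↦4, 4↦1, 5↦1, 6↦9, 7↦8, 8↦3, 9↦10, 10↦1]  zeros at y ∈ ∅
  x = 5: [0↦8, 1↦4, 2↦8, 3↦3, 4↦5, 5↦8, 6↦6, 7↦4, 8↦7, 9↦9, 10↦4]  zeros at y ∈ ∅
  x = 6: [0↦6, 1↦0, 2↦0, 3↦0, 4↦5, 5↦9, 6↦6, 7↦1, 8↦10, 9↦5, 10↦2]  zeros at y ∈ {1, 2, 3}
  x = 7: [0↦8, 1↦9, 2↦3, 3↦6, 4↦1, 5↦4, 6↦9, 7↦10, 8↦1, 9↦9, 10↦6]  zeros at y ∈ ∅
  x = 8: [0↦3, 1↦9, 2↦6, 3↦10, 4↦4, 5↦4, 6↦4, 7↦9, 8↦2, 9↦10, 10↦5]  zeros at y ∈ ∅
  x = 9: [0↦2, 1↦0, 2↦9, 3↦1, 4↦3, 5↦9, 6↦2, 7↦9, 8↦2, 9↦8, 10↦10]  zeros at y ∈ {1}
  x = 10: [0↦5, 1↦4, 2↦1, 3↦1, 4↦9, 5↦8, 6↦3, 7↦10, 8↦1, 9↦3, 10↦10]  zeros at y ∈ ∅
Collecting zeros: affine points = {(0, 4), (2, 3), (6, 1), (6, 2), (6, 3), (9, 1)}.
Total count |C(F_11)_aff| = 6.


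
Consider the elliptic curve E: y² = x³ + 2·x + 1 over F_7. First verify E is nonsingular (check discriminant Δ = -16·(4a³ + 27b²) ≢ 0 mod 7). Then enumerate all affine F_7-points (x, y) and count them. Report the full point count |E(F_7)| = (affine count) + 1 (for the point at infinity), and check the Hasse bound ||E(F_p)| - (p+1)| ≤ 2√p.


Affine points = {(0, 1), (0, 6), (1, 2), (1, 5)}; affine count = 4; |E(F_7)| = 5.

Discriminant check: Δ ∝ 4a³ + 27b² = 4·2³ + 27·1² = 4·8 + 27·1 ≡ 3 (mod 7). Nonzero ⇒ E is nonsingular.
For each x ∈ F_7, compute rhs = x³ + 2·x + 1 mod 7, then count y ∈ F_7 with y² ≡ rhs.
  x = 0: rhs = 1, matching y values: 1, 6 (2 points).
  x = 1: rhs = 4, matching y values: 2, 5 (2 points).
  x = 2: rhs = 6, matching y values: none (0 points).
  x = 3: rhs = 6, matching y values: none (0 points).
  x = 4: rhs = 3, matching y values: none (0 points).
  x = 5: rhs = 3, matching y values: none (0 points).
  x = 6: rhs = 5, matching y values: none (0 points).
Total affine count: 4.
Full point count |E(F_7)| = 4 + 1 = 5.
Hasse bound: |5 − (7+1)| = |-3| = 3 ≤ 2√7 ≈ 5.2915 ✓.


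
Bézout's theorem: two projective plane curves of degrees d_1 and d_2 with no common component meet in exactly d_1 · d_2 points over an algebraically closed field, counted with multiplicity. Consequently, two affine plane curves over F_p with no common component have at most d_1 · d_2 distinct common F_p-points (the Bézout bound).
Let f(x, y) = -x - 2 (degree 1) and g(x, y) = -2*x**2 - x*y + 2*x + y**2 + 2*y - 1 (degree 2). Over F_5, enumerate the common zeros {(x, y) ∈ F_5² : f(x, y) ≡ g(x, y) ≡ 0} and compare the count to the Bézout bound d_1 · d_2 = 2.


Common zeros: ∅; count = 0; Bézout bound = 2.

deg(f) = 1, deg(g) = 2, so Bézout bound = 2.
Scan x ∈ F_5. For each x, list the y ∈ F_5 with f(x, y) ≡ 0 and those with g(x, y) ≡ 0 (mod 5); the common zeros in that column are the intersection.
  x = 0: f ≡ 0 at y ∈ ∅; g ≡ 0 at y ∈ ∅; common: ∅.
  x = 1: f ≡ 0 at y ∈ ∅; g ≡ 0 at y ∈ {2}; common: ∅.
  x = 2: f ≡ 0 at y ∈ ∅; g ≡ 0 at y ∈ {0}; common: ∅.
  x = 3: f ≡ 0 at y ∈ {0, 1, 2, 3, 4}; g ≡ 0 at y ∈ ∅; common: ∅.
  x = 4: f ≡ 0 at y ∈ ∅; g ≡ 0 at y ∈ {0, 2}; common: ∅.
Collecting: common zeros = ∅, so the count is 0.
Comparison with the Bézout bound: 0 ≤ 2 = deg(f)·deg(g), as expected for curves with no common component (the affine F_5-count falls short of the bound because intersections may lie at infinity, over extension fields, or carry multiplicity).


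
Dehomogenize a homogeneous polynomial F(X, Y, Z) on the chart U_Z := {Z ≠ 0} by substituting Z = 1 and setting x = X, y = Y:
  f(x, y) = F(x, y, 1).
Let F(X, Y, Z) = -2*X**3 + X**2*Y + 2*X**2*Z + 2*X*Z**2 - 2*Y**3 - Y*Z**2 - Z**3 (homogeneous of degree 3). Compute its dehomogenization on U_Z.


f(x, y) = -2*x**3 + x**2*y + 2*x**2 + 2*x - 2*y**3 - y - 1

On U_Z we set Z = 1. Each monomial c·X^i·Y^j·Z^k in F becomes c·x^i·y^j·1^k = c·x^i·y^j.
Substituting Z = 1: F(X, Y, 1) = -2*x**3 + x**2*y + 2*x**2 + 2*x - 2*y**3 - y - 1.
Note: deg(f) ≤ deg(F) = 3; strict inequality happens when F is divisible by Z (lost terms).


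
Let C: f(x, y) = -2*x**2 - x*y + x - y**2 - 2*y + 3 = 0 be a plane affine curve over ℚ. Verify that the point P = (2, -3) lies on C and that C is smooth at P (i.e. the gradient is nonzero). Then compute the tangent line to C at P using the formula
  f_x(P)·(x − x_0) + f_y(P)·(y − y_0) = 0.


Tangent line at P: -4*x + 2*y + 14 = 0.

Step 1: f(2, -3) = 0, so P lies on C.
Step 2: partial derivatives
  f_x(x, y) = -4*x - y + 1, f_y(x, y) = -x - 2*y - 2.
  f_x(P) = -4, f_y(P) = 2 (gradient nonzero, so P is smooth).
Step 3: tangent line at P: -4·(x − 2) + 2·(y − -3) = 0.
Expanding: -4*x + 2*y + 14 = 0.


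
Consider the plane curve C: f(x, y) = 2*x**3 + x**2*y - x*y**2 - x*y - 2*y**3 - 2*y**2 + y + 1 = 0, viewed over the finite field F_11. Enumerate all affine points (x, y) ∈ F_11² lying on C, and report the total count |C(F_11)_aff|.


Affine F_11-points: {(0, 10), (2, 9), (3, 0), (3, 1), (3, 2), (6, 10), (10, 3), (10, 6), (10, 7)}; count = 9.

For each of the 121 pairs (x, y) ∈ F_11², evaluate f(x, y) mod 11. Record the zeros.
  x = 0: [0↦1, 1↦9, 2↦1, 3↦9, 4↦10, 5↦3, 6↦9, 7↦5, 8↦1, 9↦7, 10↦0]  zeros at y ∈ {10}
  x = 1: [0↦3, 1↦10, 2↦10, 3↦2, 4↦7, 5↦2, 6↦8, 7↦2, 8↦5, 9↦5, 10↦1]  zeros at y ∈ ∅
  x = 2: [0↦6, 1↦3, 2↦2, 3↦2, 4↦2, 5↦1, 6↦9, 7↦3, 8↦4, 9↦0, 10↦1]  zeros at y ∈ {9}
  x = 3: [0↦0, 1↦0, 2↦0, 3↦10, 4↦7, 5↦1, 6↦2, 7↦9, 8↦10, 9↦4, 10↦1]  zeros at y ∈ {0, 1, 2}
  x = 4: [0↦8, 1↦2, 2↦5, 3↦5, 4↦1, 5↦3, 6↦10, 7↦10, 8↦2, 9↦7, 10↦2]  zeros at y ∈ ∅
  x = 5: [0↦9, 1↦10, 2↦7, 3↦10, 4↦7, 5↦8, 6↦1, 7↦7, 8↦3, 9↦10, 10↦5]  zeros at y ∈ ∅
  x = 6: [0↦4, 1↦3, 2↦7, 3↦4, 4↦4, 5↦6, 6↦9, 7↦1, 8↦3, 9↦3, 10↦0]  zeros at y ∈ {10}
  x = 7: [0↦5, 1↦4, 2↦6, 3↦10, 4↦4, 5↦9, 6↦2, 7↦4, 8↦3, 9↦9, 10↦10]  zeros at y ∈ ∅
  x = 8: [0↦2, 1↦3, 2↦5, 3↦7, 4↦8, 5↦7, 6↦3, 7↦6, 8↦4, 9↦7, 10↦3]  zeros at y ∈ ∅
  x = 9: [0↦7, 1↦1, 2↦5, 3↦7, 4↦6, 5↦1, 6↦2, 7↦8, 8↦7, 9↦9, 10↦2]  zeros at y ∈ ∅
  x = 10: [0↦10, 1↦10, 2↦7, 3↦0, 4↦10, 5↦3, 6↦0, 7↦0, 8↦2, 9↦5, 10↦8]  zeros at y ∈ {3, 6, 7}
Collecting zeros: affine points = {(0, 10), (2, 9), (3, 0), (3, 1), (3, 2), (6, 10), (10, 3), (10, 6), (10, 7)}.
Total count |C(F_11)_aff| = 9.


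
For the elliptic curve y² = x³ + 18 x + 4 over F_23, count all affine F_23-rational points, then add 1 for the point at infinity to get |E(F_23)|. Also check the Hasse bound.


Affine points = {(0, 2), (0, 21), (1, 0), (2, 5), (2, 18), (3, 4), (3, 19), (4, 5), (4, 18), (5, 9), (5, 14), (6, 11), (6, 12), (7, 6), (7, 17), (8, 4), (8, 19), (12, 4), (12, 19), (16, 8), (16, 15), (17, 5), (17, 18), (19, 11), (19, 12), (21, 11), (21, 12), (22, 10), (22, 13)}; affine count = 29; |E(F_23)| = 30.

Discriminant check: Δ ∝ 4a³ + 27b² = 4·18³ + 27·4² = 4·5832 + 27·16 ≡ 1 (mod 23). Nonzero ⇒ E is nonsingular.
For each x ∈ F_23, compute rhs = x³ + 18·x + 4 mod 23, then count y ∈ F_23 with y² ≡ rhs.
  x = 0: rhs = 4, matching y values: 2, 21 (2 points).
  x = 1: rhs = 0, matching y values: 0 (1 points).
  x = 2: rhs = 2, matching y values: 5, 18 (2 points).
  x = 3: rhs = 16, matching y values: 4, 19 (2 points).
  x = 4: rhs = 2, matching y values: 5, 18 (2 points).
  x = 5: rhs = 12, matching y values: 9, 14 (2 points).
  x = 6: rhs = 6, matching y values: 11, 12 (2 points).
  x = 7: rhs = 13, matching y values: 6, 17 (2 points).
  x = 8: rhs = 16, matching y values: 4, 19 (2 points).
  x = 9: rhs = 21, matching y values: none (0 points).
  x = 10: rhs = 11, matching y values: none (0 points).
  x = 11: rhs = 15, matching y values: none (0 points).
  x = 12: rhs = 16, matching y values: 4, 19 (2 points).
  x = 13: rhs = 20, matching y values: none (0 points).
  x = 14: rhs = 10, matching y values: none (0 points).
  x = 15: rhs = 15, matching y values: none (0 points).
  x = 16: rhs = 18, matching y values: 8, 15 (2 points).
  x = 17: rhs = 2, matching y values: 5, 18 (2 points).
  x = 18: rhs = 19, matching y values: none (0 points).
  x = 19: rhs = 6, matching y values: 11, 12 (2 points).
  x = 20: rhs = 15, matching y values: none (0 points).
  x = 21: rhs = 6, matching y values: 11, 12 (2 points).
  x = 22: rhs = 8, matching y values: 10, 13 (2 points).
Total affine count: 29.
Full point count |E(F_23)| = 29 + 1 = 30.
Hasse bound: |30 − (23+1)| = |6| = 6 ≤ 2√23 ≈ 9.5917 ✓.
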